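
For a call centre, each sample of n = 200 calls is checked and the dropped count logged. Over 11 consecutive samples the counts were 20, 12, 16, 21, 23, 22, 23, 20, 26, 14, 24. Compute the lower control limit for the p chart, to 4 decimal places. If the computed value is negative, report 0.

p̄ = Σdᵢ / (k·n) = 221 / (11 × 200) = 0.10045
LCL = p̄ − 3·√(p̄(1−p̄)/n) = 0.10045 − 3 × 0.02126 = 0.03669

0.0367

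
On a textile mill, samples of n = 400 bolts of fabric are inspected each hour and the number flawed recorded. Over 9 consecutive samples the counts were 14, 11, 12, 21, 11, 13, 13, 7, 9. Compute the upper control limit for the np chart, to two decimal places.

22.71

p̄ = Σdᵢ / (k·n) = 111 / (9 × 400) = 0.03083
UCL = np̄ + 3·√(np̄(1−p̄)) = 12.3333 + 3 × √(12.3333×0.96917) = 12.3333 + 3 × 3.4573 = 22.7053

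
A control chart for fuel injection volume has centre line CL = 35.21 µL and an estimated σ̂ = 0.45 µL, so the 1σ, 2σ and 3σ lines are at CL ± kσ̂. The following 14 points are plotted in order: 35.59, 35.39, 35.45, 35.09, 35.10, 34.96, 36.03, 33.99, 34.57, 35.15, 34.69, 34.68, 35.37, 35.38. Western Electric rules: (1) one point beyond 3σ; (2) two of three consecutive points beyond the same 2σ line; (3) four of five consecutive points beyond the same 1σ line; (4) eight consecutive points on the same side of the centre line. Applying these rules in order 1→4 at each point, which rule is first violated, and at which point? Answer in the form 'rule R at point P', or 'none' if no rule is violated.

rule 3 at point 12

Zone of each point (C = within 1σ̂, B = 1σ̂–2σ̂, A = 2σ̂–3σ̂, * = beyond 3σ̂; sign = side of CL): 1:+C, 2:+C, 3:+C, 4:-C, 5:-C, 6:-C, 7:+B, 8:-A, 9:-B, 10:-C, 11:-B, 12:-B, 13:+C, 14:+C
Rule 3 (four of five consecutive points beyond the same 1σ limit) is satisfied at point 12.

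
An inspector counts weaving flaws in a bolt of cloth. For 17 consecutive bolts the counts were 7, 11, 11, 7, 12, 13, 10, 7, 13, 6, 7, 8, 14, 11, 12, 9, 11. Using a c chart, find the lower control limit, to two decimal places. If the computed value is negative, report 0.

0.48

c̄ = (7 + 11 + 11 + 7 + 12 + 13 + 10 + 7 + 13 + 6 + 7 + 8 + 14 + 11 + 12 + 9 + 11) / 17 = 169 / 17 = 9.9412
LCL = c̄ − 3√c̄ = 9.9412 − 3 × 3.1530 = 0.4823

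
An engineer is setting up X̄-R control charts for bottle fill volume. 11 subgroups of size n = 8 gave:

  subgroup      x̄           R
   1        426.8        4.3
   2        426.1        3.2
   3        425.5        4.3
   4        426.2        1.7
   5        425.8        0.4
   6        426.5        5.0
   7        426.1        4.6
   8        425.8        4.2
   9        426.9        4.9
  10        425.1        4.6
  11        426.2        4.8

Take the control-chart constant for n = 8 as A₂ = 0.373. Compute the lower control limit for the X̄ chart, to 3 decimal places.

X̄̄ = (426.8 + 426.1 + 425.5 + 426.2 + 425.8 + 426.5 + 426.1 + 425.8 + 426.9 + 425.1 + 426.2) / 11 = 4687.0000 / 11 = 426.0909
R̄ = (4.3 + 3.2 + 4.3 + 1.7 + 0.4 + 5.0 + 4.6 + 4.2 + 4.9 + 4.6 + 4.8) / 11 = 42.0000 / 11 = 3.8182
LCL = X̄̄ − A₂·R̄ = 426.0909 − 0.373 × 3.8182 = 424.6667

424.667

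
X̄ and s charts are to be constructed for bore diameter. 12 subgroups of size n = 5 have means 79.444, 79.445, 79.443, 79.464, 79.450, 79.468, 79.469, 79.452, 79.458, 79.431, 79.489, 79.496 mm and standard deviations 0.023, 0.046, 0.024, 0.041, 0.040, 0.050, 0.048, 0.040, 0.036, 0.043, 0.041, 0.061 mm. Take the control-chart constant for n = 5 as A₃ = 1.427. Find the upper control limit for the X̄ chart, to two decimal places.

79.52

X̄̄ = (79.444 + 79.445 + 79.443 + 79.464 + 79.450 + 79.468 + 79.469 + 79.452 + 79.458 + 79.431 + 79.489 + 79.496) / 12 = 79.4591
s̄ = (0.023 + 0.046 + 0.024 + 0.041 + 0.040 + 0.050 + 0.048 + 0.040 + 0.036 + 0.043 + 0.041 + 0.061) / 12 = 0.0411
UCL = X̄̄ + A₃·s̄ = 79.4591 + 1.427 × 0.0411 = 79.5177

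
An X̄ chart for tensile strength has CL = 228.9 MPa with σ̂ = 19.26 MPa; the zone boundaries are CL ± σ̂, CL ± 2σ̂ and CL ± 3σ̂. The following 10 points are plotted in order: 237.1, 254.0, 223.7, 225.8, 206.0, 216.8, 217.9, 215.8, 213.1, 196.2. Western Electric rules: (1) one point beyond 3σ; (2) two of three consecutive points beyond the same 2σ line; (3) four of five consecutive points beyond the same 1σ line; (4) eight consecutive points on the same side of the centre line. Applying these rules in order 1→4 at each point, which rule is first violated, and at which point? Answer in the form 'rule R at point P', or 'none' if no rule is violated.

Zone of each point (C = within 1σ̂, B = 1σ̂–2σ̂, A = 2σ̂–3σ̂, * = beyond 3σ̂; sign = side of CL): 1:+C, 2:+B, 3:-C, 4:-C, 5:-B, 6:-C, 7:-C, 8:-C, 9:-C, 10:-B
Rule 4 (eight consecutive points on the same side of the centre line) is satisfied at point 10.

rule 4 at point 10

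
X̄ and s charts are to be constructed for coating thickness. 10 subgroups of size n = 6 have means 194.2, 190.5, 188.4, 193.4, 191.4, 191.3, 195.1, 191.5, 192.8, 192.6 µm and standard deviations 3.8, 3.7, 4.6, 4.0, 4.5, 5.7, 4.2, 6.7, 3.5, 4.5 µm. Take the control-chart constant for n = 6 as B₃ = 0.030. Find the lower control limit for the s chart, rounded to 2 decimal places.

s̄ = (3.8 + 3.7 + 4.6 + 4.0 + 4.5 + 5.7 + 4.2 + 6.7 + 3.5 + 4.5) / 10 = 4.5200
LCL_s = B₃·s̄ = 0.030 × 4.5200 = 0.1356

0.14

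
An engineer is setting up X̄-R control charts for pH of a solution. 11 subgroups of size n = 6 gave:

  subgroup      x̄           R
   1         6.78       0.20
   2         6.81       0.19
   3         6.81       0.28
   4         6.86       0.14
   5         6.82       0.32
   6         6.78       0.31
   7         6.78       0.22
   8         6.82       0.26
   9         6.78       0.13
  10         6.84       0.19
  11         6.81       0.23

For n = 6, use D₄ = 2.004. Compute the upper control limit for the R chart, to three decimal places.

R̄ = (0.20 + 0.19 + 0.28 + 0.14 + 0.32 + 0.31 + 0.22 + 0.26 + 0.13 + 0.19 + 0.23) / 11 = 2.4700 / 11 = 0.2245
UCL_R = D₄·R̄ = 2.004 × 0.2245 = 0.4500

0.450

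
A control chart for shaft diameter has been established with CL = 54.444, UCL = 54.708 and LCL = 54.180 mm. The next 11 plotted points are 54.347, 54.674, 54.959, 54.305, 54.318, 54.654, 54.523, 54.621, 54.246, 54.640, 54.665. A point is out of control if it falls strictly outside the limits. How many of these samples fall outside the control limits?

1

Compare each point to [54.180, 54.708]: sample 3 = 54.959 > UCL.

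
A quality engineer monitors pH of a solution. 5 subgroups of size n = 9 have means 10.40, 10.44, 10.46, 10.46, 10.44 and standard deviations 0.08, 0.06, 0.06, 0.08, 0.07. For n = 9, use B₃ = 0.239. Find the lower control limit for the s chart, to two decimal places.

s̄ = (0.08 + 0.06 + 0.06 + 0.08 + 0.07) / 5 = 0.0700
LCL_s = B₃·s̄ = 0.239 × 0.0700 = 0.0167

0.02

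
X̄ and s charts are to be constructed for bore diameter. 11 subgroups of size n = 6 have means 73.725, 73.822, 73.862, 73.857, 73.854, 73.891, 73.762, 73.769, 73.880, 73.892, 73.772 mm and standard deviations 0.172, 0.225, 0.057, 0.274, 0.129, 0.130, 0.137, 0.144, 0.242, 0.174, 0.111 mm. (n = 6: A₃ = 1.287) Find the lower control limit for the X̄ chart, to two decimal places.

X̄̄ = (73.725 + 73.822 + 73.862 + 73.857 + 73.854 + 73.891 + 73.762 + 73.769 + 73.880 + 73.892 + 73.772) / 11 = 73.8260
s̄ = (0.172 + 0.225 + 0.057 + 0.274 + 0.129 + 0.130 + 0.137 + 0.144 + 0.242 + 0.174 + 0.111) / 11 = 0.1632
LCL = X̄̄ − A₃·s̄ = 73.8260 − 1.287 × 0.1632 = 73.6160

73.62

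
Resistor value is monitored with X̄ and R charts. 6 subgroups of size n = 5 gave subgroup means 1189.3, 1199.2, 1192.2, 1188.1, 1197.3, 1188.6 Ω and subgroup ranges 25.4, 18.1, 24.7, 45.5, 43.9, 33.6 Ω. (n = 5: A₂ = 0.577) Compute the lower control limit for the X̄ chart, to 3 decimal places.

X̄̄ = (1189.3 + 1199.2 + 1192.2 + 1188.1 + 1197.3 + 1188.6) / 6 = 7154.7000 / 6 = 1192.4500
R̄ = (25.4 + 18.1 + 24.7 + 45.5 + 43.9 + 33.6) / 6 = 191.2000 / 6 = 31.8667
LCL = X̄̄ − A₂·R̄ = 1192.4500 − 0.577 × 31.8667 = 1174.0629

1174.063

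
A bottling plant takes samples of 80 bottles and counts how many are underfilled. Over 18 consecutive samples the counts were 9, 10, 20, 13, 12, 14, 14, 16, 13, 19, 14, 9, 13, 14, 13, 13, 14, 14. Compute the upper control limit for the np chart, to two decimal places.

p̄ = Σdᵢ / (k·n) = 244 / (18 × 80) = 0.16944
UCL = np̄ + 3·√(np̄(1−p̄)) = 13.5556 + 3 × √(13.5556×0.83056) = 13.5556 + 3 × 3.3554 = 23.6217

23.62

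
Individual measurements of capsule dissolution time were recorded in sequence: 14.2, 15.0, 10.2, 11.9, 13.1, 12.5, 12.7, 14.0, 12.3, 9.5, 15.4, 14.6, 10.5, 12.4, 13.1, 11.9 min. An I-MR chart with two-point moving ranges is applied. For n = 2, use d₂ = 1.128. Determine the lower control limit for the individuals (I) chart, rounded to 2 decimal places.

7.44

X̄ = (14.2 + 15.0 + 10.2 + 11.9 + 13.1 + 12.5 + 12.7 + 14.0 + 12.3 + 9.5 + 15.4 + 14.6 + 10.5 + 12.4 + 13.1 + 11.9) / 16 = 12.7063
Moving ranges: 0.8, 4.8, 1.7, 1.2, 0.6, 0.2, 1.3, 1.7, 2.8, 5.9, 0.8, 4.1, 1.9, 0.7, 1.2; M̄R̄ = 29.7000 / 15 = 1.9800
LCL = X̄ − 3·M̄R̄/d₂ = 12.7063 − 3 × 1.9800 / 1.128 = 7.4403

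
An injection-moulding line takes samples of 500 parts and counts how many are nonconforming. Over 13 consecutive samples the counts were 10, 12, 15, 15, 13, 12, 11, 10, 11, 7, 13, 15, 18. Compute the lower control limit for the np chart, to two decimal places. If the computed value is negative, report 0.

p̄ = Σdᵢ / (k·n) = 162 / (13 × 500) = 0.02492
LCL = np̄ − 3·√(np̄(1−p̄)) = 12.4615 − 3 × 3.4858 = 2.0041

2.00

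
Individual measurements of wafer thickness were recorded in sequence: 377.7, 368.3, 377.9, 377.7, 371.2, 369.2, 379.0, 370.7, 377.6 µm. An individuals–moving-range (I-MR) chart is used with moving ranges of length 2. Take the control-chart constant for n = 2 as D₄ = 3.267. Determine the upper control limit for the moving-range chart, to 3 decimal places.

Moving ranges: 9.4, 9.6, 0.2, 6.5, 2.0, 9.8, 8.3, 6.9; M̄R̄ = 52.7000 / 8 = 6.5875
UCL_MR = D₄·M̄R̄ = 3.267 × 6.5875 = 21.5214

21.521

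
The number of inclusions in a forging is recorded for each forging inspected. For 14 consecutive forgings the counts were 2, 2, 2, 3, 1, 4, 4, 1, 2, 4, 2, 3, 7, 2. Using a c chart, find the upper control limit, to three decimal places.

c̄ = (2 + 2 + 2 + 3 + 1 + 4 + 4 + 1 + 2 + 4 + 2 + 3 + 7 + 2) / 14 = 39 / 14 = 2.7857
UCL = c̄ + 3√c̄ = 2.7857 + 3 × √2.7857 = 2.7857 + 3 × 1.6690 = 7.7929

7.793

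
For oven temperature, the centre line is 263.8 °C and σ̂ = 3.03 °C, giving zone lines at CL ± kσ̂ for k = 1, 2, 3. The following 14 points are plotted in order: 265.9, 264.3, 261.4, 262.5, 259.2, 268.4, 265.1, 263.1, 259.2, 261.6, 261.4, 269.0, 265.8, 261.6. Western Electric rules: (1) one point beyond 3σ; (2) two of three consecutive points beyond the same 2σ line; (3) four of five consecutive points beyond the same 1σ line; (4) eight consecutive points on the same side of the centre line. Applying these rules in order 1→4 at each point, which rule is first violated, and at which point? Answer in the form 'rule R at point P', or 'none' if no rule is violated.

none

Zone of each point (C = within 1σ̂, B = 1σ̂–2σ̂, A = 2σ̂–3σ̂, * = beyond 3σ̂; sign = side of CL): 1:+C, 2:+C, 3:-C, 4:-C, 5:-B, 6:+B, 7:+C, 8:-C, 9:-B, 10:-C, 11:-C, 12:+B, 13:+C, 14:-C
No rule fires across all 14 points.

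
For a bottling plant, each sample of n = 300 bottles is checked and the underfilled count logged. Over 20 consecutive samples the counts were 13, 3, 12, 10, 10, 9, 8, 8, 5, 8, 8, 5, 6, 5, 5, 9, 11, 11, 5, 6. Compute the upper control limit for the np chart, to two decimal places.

p̄ = Σdᵢ / (k·n) = 157 / (20 × 300) = 0.02617
UCL = np̄ + 3·√(np̄(1−p̄)) = 7.8500 + 3 × √(7.8500×0.97383) = 7.8500 + 3 × 2.7649 = 16.1447

16.14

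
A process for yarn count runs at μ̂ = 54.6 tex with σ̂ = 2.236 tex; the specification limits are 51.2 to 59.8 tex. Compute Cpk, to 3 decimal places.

Cpu = (USL − μ̂) / (3σ̂) = (59.8 − 54.6) / (3 × 2.236) = 0.7752; Cpl = (μ̂ − LSL) / (3σ̂) = (54.6 − 51.2) / (3 × 2.236) = 0.5069; Cpk = min(Cpu, Cpl) = 0.5069

0.507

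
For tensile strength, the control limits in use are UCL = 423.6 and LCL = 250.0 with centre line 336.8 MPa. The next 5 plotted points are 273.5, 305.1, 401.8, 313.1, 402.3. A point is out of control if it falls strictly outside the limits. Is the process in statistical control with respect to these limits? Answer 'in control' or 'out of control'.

in control

All 5 points lie within [250.0, 423.6].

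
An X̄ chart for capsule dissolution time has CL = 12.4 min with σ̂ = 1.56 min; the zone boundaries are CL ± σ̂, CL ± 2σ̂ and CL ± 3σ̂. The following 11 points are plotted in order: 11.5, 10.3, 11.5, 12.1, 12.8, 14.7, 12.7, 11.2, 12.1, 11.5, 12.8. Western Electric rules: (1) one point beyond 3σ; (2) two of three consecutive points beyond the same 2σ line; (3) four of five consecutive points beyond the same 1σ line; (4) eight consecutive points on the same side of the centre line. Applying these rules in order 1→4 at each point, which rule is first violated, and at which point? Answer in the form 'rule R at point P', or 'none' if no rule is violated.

none

Zone of each point (C = within 1σ̂, B = 1σ̂–2σ̂, A = 2σ̂–3σ̂, * = beyond 3σ̂; sign = side of CL): 1:-C, 2:-B, 3:-C, 4:-C, 5:+C, 6:+B, 7:+C, 8:-C, 9:-C, 10:-C, 11:+C
No rule fires across all 11 points.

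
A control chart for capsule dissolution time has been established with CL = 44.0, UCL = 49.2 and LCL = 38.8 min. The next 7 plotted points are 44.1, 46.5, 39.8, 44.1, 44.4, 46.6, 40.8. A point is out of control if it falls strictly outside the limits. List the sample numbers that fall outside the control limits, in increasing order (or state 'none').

All 7 points lie within [38.8, 49.2].

none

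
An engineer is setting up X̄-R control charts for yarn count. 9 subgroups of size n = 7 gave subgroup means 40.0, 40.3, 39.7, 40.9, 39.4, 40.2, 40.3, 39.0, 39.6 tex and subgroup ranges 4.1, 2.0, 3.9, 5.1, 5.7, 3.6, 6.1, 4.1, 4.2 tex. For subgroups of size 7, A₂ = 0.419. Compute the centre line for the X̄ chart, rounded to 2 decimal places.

X̄̄ = (40.0 + 40.3 + 39.7 + 40.9 + 39.4 + 40.2 + 40.3 + 39.0 + 39.6) / 9 = 359.4000 / 9 = 39.9333
CL = X̄̄ = 39.9333

39.93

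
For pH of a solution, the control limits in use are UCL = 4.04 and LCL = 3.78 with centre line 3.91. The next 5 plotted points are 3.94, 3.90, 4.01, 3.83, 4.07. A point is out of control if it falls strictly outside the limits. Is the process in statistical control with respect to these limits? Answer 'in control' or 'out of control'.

Compare each point to [3.78, 4.04]: sample 5 = 4.07 > UCL.

out of control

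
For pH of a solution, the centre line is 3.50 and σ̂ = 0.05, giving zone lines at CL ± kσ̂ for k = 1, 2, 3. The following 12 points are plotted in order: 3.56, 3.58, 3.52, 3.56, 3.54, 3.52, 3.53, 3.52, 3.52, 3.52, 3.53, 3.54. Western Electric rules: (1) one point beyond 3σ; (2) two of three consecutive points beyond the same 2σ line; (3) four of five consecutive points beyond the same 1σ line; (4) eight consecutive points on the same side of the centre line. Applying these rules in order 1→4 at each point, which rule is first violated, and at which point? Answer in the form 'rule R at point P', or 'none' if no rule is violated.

Zone of each point (C = within 1σ̂, B = 1σ̂–2σ̂, A = 2σ̂–3σ̂, * = beyond 3σ̂; sign = side of CL): 1:+B, 2:+B, 3:+C, 4:+B, 5:+C, 6:+C, 7:+C, 8:+C, 9:+C, 10:+C, 11:+C, 12:+C
Rule 4 (eight consecutive points on the same side of the centre line) is satisfied at point 8.

rule 4 at point 8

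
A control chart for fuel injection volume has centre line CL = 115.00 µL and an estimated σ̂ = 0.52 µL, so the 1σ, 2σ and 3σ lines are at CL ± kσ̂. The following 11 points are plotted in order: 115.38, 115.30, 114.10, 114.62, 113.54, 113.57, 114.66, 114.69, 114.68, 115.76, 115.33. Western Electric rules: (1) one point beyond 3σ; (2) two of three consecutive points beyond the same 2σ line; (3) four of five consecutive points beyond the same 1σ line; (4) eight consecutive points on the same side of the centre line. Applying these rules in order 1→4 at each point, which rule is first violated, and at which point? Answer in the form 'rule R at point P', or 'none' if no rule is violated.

Zone of each point (C = within 1σ̂, B = 1σ̂–2σ̂, A = 2σ̂–3σ̂, * = beyond 3σ̂; sign = side of CL): 1:+C, 2:+C, 3:-B, 4:-C, 5:-A, 6:-A, 7:-C, 8:-C, 9:-C, 10:+B, 11:+C
Rule 2 (two of three consecutive points beyond the same 2σ limit) is satisfied at point 6.

rule 2 at point 6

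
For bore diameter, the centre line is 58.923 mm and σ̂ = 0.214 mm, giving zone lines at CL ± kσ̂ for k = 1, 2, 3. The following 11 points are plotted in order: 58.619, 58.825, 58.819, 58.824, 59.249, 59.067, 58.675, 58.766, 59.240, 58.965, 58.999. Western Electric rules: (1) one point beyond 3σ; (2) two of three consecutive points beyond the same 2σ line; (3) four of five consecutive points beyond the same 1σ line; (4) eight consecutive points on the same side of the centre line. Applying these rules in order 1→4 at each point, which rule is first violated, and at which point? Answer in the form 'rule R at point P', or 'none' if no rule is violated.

none

Zone of each point (C = within 1σ̂, B = 1σ̂–2σ̂, A = 2σ̂–3σ̂, * = beyond 3σ̂; sign = side of CL): 1:-B, 2:-C, 3:-C, 4:-C, 5:+B, 6:+C, 7:-B, 8:-C, 9:+B, 10:+C, 11:+C
No rule fires across all 11 points.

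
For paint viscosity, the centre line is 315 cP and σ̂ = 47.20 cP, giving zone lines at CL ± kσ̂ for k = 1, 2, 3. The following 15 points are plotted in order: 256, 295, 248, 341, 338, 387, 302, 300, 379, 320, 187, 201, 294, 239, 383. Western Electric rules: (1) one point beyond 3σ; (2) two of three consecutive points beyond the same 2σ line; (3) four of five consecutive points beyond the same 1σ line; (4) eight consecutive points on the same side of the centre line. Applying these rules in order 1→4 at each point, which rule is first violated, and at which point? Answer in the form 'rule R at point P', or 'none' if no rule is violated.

rule 2 at point 12

Zone of each point (C = within 1σ̂, B = 1σ̂–2σ̂, A = 2σ̂–3σ̂, * = beyond 3σ̂; sign = side of CL): 1:-B, 2:-C, 3:-B, 4:+C, 5:+C, 6:+B, 7:-C, 8:-C, 9:+B, 10:+C, 11:-A, 12:-A, 13:-C, 14:-B, 15:+B
Rule 2 (two of three consecutive points beyond the same 2σ limit) is satisfied at point 12.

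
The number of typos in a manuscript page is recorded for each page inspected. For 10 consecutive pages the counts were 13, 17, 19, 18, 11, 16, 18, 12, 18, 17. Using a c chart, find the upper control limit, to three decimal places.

c̄ = (13 + 17 + 19 + 18 + 11 + 16 + 18 + 12 + 18 + 17) / 10 = 159 / 10 = 15.9000
UCL = c̄ + 3√c̄ = 15.9000 + 3 × √15.9000 = 15.9000 + 3 × 3.9875 = 27.8624

27.862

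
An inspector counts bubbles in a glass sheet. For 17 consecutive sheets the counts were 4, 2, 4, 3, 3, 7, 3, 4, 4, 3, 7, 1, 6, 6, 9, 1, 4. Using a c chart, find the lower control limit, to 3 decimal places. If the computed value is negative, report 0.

c̄ = (4 + 2 + 4 + 3 + 3 + 7 + 3 + 4 + 4 + 3 + 7 + 1 + 6 + 6 + 9 + 1 + 4) / 17 = 71 / 17 = 4.1765
LCL = c̄ − 3√c̄ = 4.1765 − 3 × 2.0436 = -1.9545 → 0 (cannot be negative)

0.000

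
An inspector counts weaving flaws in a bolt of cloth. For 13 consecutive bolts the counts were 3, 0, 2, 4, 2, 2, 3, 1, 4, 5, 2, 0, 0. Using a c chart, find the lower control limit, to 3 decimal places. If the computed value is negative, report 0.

c̄ = (3 + 0 + 2 + 4 + 2 + 2 + 3 + 1 + 4 + 5 + 2 + 0 + 0) / 13 = 28 / 13 = 2.1538
LCL = c̄ − 3√c̄ = 2.1538 − 3 × 1.4676 = -2.2490 → 0 (cannot be negative)

0.000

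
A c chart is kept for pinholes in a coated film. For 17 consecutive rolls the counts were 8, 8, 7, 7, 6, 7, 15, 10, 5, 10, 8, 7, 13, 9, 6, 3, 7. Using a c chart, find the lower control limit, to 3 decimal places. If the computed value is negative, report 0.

0.000

c̄ = (8 + 8 + 7 + 7 + 6 + 7 + 15 + 10 + 5 + 10 + 8 + 7 + 13 + 9 + 6 + 3 + 7) / 17 = 136 / 17 = 8.0000
LCL = c̄ − 3√c̄ = 8.0000 − 3 × 2.8284 = -0.4853 → 0 (cannot be negative)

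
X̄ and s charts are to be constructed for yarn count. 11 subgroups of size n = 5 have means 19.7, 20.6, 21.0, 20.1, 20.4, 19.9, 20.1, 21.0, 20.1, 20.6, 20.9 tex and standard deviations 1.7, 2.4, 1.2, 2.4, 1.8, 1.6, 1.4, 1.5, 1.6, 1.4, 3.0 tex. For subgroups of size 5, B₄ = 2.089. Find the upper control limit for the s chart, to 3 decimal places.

s̄ = (1.7 + 2.4 + 1.2 + 2.4 + 1.8 + 1.6 + 1.4 + 1.5 + 1.6 + 1.4 + 3.0) / 11 = 1.8182
UCL_s = B₄·s̄ = 2.089 × 1.8182 = 3.7982

3.798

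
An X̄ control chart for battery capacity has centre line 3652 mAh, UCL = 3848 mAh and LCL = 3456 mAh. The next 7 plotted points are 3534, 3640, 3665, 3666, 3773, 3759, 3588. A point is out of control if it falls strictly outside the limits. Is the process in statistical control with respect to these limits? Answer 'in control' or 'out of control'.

All 7 points lie within [3456, 3848].

in control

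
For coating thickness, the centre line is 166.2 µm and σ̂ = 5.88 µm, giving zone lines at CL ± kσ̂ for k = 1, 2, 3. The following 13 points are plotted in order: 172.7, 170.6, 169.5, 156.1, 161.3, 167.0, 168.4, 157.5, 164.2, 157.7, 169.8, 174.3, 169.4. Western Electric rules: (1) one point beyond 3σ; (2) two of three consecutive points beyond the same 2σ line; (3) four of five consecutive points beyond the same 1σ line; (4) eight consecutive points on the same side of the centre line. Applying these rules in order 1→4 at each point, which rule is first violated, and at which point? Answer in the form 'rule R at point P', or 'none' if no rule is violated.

Zone of each point (C = within 1σ̂, B = 1σ̂–2σ̂, A = 2σ̂–3σ̂, * = beyond 3σ̂; sign = side of CL): 1:+B, 2:+C, 3:+C, 4:-B, 5:-C, 6:+C, 7:+C, 8:-B, 9:-C, 10:-B, 11:+C, 12:+B, 13:+C
No rule fires across all 13 points.

none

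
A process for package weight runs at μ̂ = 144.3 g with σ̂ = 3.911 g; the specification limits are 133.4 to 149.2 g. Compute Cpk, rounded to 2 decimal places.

Cpu = (USL − μ̂) / (3σ̂) = (149.2 − 144.3) / (3 × 3.911) = 0.4176; Cpl = (μ̂ − LSL) / (3σ̂) = (144.3 − 133.4) / (3 × 3.911) = 0.9290; Cpk = min(Cpu, Cpl) = 0.4176

0.42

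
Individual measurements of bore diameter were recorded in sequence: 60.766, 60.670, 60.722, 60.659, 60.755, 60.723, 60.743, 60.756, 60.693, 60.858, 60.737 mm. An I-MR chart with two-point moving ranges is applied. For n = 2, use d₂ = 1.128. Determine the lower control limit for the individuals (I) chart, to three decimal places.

X̄ = (60.766 + 60.670 + 60.722 + 60.659 + 60.755 + 60.723 + 60.743 + 60.756 + 60.693 + 60.858 + 60.737) / 11 = 60.7347
Moving ranges: 0.096, 0.052, 0.063, 0.096, 0.032, 0.020, 0.013, 0.063, 0.165, 0.121; M̄R̄ = 0.7210 / 10 = 0.0721
LCL = X̄ − 3·M̄R̄/d₂ = 60.7347 − 3 × 0.0721 / 1.128 = 60.5430

60.543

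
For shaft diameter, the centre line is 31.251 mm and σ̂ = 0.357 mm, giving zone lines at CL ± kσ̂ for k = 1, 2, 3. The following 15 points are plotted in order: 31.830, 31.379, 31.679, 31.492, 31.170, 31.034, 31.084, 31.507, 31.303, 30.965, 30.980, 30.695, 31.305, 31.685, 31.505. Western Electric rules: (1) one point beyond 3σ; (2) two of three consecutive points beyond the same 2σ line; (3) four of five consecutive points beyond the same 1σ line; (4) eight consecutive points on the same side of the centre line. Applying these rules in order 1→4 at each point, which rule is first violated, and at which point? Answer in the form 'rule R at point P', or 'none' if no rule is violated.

none

Zone of each point (C = within 1σ̂, B = 1σ̂–2σ̂, A = 2σ̂–3σ̂, * = beyond 3σ̂; sign = side of CL): 1:+B, 2:+C, 3:+B, 4:+C, 5:-C, 6:-C, 7:-C, 8:+C, 9:+C, 10:-C, 11:-C, 12:-B, 13:+C, 14:+B, 15:+C
No rule fires across all 15 points.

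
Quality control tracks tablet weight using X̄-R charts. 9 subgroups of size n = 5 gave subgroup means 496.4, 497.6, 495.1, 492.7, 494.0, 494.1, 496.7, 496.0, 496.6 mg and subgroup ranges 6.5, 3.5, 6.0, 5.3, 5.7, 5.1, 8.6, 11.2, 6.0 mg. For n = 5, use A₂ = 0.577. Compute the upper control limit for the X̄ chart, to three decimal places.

X̄̄ = (496.4 + 497.6 + 495.1 + 492.7 + 494.0 + 494.1 + 496.7 + 496.0 + 496.6) / 9 = 4459.2000 / 9 = 495.4667
R̄ = (6.5 + 3.5 + 6.0 + 5.3 + 5.7 + 5.1 + 8.6 + 11.2 + 6.0) / 9 = 57.9000 / 9 = 6.4333
UCL = X̄̄ + A₂·R̄ = 495.4667 + 0.577 × 6.4333 = 499.1787

499.179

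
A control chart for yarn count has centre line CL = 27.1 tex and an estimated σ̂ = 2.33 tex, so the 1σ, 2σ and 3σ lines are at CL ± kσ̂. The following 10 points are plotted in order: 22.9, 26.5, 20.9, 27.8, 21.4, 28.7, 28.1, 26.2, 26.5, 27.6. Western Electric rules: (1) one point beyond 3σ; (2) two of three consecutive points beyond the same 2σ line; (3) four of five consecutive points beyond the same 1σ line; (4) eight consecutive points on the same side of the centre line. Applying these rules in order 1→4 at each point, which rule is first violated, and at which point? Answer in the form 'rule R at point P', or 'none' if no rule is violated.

Zone of each point (C = within 1σ̂, B = 1σ̂–2σ̂, A = 2σ̂–3σ̂, * = beyond 3σ̂; sign = side of CL): 1:-B, 2:-C, 3:-A, 4:+C, 5:-A, 6:+C, 7:+C, 8:-C, 9:-C, 10:+C
Rule 2 (two of three consecutive points beyond the same 2σ limit) is satisfied at point 5.

rule 2 at point 5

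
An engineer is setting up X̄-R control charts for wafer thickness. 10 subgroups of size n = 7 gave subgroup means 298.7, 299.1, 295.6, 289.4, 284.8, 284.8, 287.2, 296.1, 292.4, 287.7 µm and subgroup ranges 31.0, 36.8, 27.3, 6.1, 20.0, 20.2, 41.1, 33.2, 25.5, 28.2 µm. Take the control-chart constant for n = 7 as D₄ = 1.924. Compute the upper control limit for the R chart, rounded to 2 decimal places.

R̄ = (31.0 + 36.8 + 27.3 + 6.1 + 20.0 + 20.2 + 41.1 + 33.2 + 25.5 + 28.2) / 10 = 269.4000 / 10 = 26.9400
UCL_R = D₄·R̄ = 1.924 × 26.9400 = 51.8326

51.83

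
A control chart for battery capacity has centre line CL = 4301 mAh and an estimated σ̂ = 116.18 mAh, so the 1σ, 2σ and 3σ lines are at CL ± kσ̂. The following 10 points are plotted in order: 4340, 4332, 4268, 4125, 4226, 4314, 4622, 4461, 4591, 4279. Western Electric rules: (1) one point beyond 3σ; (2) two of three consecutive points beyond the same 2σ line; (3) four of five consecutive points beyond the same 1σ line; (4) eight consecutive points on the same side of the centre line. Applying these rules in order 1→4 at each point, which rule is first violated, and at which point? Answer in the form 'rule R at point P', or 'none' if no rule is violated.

Zone of each point (C = within 1σ̂, B = 1σ̂–2σ̂, A = 2σ̂–3σ̂, * = beyond 3σ̂; sign = side of CL): 1:+C, 2:+C, 3:-C, 4:-B, 5:-C, 6:+C, 7:+A, 8:+B, 9:+A, 10:-C
Rule 2 (two of three consecutive points beyond the same 2σ limit) is satisfied at point 9.

rule 2 at point 9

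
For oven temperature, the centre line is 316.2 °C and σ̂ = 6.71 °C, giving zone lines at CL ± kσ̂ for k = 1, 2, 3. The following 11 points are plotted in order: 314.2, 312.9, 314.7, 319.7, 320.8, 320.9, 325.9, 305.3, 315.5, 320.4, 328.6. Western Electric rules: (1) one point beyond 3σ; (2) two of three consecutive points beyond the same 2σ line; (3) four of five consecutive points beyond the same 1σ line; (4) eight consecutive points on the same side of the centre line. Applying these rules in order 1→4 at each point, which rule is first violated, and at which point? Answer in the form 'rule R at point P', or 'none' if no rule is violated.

none

Zone of each point (C = within 1σ̂, B = 1σ̂–2σ̂, A = 2σ̂–3σ̂, * = beyond 3σ̂; sign = side of CL): 1:-C, 2:-C, 3:-C, 4:+C, 5:+C, 6:+C, 7:+B, 8:-B, 9:-C, 10:+C, 11:+B
No rule fires across all 11 points.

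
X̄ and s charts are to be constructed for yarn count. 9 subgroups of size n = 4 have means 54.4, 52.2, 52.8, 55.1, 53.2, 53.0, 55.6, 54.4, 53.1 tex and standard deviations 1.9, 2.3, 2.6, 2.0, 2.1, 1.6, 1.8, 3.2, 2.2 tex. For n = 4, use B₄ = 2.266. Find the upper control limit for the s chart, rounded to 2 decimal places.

s̄ = (1.9 + 2.3 + 2.6 + 2.0 + 2.1 + 1.6 + 1.8 + 3.2 + 2.2) / 9 = 2.1889
UCL_s = B₄·s̄ = 2.266 × 2.1889 = 4.9600

4.96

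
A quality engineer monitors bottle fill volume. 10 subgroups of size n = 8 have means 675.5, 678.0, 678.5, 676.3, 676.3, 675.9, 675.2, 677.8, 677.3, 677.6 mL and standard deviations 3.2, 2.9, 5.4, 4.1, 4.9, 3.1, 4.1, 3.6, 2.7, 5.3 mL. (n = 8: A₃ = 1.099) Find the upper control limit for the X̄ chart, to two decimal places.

681.16

X̄̄ = (675.5 + 678.0 + 678.5 + 676.3 + 676.3 + 675.9 + 675.2 + 677.8 + 677.3 + 677.6) / 10 = 676.8400
s̄ = (3.2 + 2.9 + 5.4 + 4.1 + 4.9 + 3.1 + 4.1 + 3.6 + 2.7 + 5.3) / 10 = 3.9300
UCL = X̄̄ + A₃·s̄ = 676.8400 + 1.099 × 3.9300 = 681.1591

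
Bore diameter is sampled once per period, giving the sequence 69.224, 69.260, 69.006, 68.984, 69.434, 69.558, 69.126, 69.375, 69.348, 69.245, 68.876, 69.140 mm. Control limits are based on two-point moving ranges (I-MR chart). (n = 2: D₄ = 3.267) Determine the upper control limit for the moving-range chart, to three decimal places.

Moving ranges: 0.036, 0.254, 0.022, 0.450, 0.124, 0.432, 0.249, 0.027, 0.103, 0.369, 0.264; M̄R̄ = 2.3300 / 11 = 0.2118
UCL_MR = D₄·M̄R̄ = 3.267 × 0.2118 = 0.6920

0.692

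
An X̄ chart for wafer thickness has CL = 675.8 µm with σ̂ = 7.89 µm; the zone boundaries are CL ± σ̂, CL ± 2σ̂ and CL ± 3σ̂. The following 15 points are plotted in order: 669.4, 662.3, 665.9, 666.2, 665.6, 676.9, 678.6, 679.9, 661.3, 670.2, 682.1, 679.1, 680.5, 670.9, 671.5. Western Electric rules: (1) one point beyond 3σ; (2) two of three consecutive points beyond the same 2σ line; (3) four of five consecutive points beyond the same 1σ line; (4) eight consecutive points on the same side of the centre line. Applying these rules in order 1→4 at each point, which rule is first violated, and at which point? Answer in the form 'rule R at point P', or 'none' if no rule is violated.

Zone of each point (C = within 1σ̂, B = 1σ̂–2σ̂, A = 2σ̂–3σ̂, * = beyond 3σ̂; sign = side of CL): 1:-C, 2:-B, 3:-B, 4:-B, 5:-B, 6:+C, 7:+C, 8:+C, 9:-B, 10:-C, 11:+C, 12:+C, 13:+C, 14:-C, 15:-C
Rule 3 (four of five consecutive points beyond the same 1σ limit) is satisfied at point 5.

rule 3 at point 5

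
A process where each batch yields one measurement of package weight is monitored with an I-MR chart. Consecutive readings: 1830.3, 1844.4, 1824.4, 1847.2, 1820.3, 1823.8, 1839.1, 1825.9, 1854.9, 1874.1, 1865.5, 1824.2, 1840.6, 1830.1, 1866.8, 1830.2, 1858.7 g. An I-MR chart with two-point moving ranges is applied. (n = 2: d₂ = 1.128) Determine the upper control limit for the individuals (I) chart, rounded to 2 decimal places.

X̄ = (1830.3 + 1844.4 + 1824.4 + 1847.2 + 1820.3 + 1823.8 + 1839.1 + 1825.9 + 1854.9 + 1874.1 + 1865.5 + 1824.2 + 1840.6 + 1830.1 + 1866.8 + 1830.2 + 1858.7) / 17 = 1841.2059
Moving ranges: 14.1, 20.0, 22.8, 26.9, 3.5, 15.3, 13.2, 29.0, 19.2, 8.6, 41.3, 16.4, 10.5, 36.7, 36.6, 28.5; M̄R̄ = 342.6000 / 16 = 21.4125
UCL = X̄ + 3·M̄R̄/d₂ = 1841.2059 + 3 × 21.4125 / 1.128 = 1898.1540

1898.15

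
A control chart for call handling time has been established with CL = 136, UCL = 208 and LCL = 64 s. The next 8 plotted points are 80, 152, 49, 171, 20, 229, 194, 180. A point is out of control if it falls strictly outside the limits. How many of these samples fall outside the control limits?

Compare each point to [64, 208]: sample 3 = 49 < LCL; sample 5 = 20 < LCL; sample 6 = 229 > UCL.

3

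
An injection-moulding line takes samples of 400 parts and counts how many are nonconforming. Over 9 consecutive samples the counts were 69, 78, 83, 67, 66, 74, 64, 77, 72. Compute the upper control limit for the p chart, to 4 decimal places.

p̄ = Σdᵢ / (k·n) = 650 / (9 × 400) = 0.18056
UCL = p̄ + 3·√(p̄(1−p̄)/n) = 0.18056 + 3 × √(0.18056×0.81944/400) = 0.18056 + 3 × 0.01923 = 0.23825

0.2383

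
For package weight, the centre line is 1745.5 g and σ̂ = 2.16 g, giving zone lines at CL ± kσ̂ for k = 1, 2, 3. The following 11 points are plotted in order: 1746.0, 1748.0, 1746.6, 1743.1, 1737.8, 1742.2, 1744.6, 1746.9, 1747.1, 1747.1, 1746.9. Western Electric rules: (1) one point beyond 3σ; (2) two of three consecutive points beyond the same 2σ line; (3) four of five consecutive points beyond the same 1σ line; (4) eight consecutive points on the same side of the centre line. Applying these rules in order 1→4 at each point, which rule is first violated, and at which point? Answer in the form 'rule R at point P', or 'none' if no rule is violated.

rule 1 at point 5

Zone of each point (C = within 1σ̂, B = 1σ̂–2σ̂, A = 2σ̂–3σ̂, * = beyond 3σ̂; sign = side of CL): 1:+C, 2:+B, 3:+C, 4:-B, 5:-*, 6:-B, 7:-C, 8:+C, 9:+C, 10:+C, 11:+C
Rule 1 (one point beyond the 3σ limits) is satisfied at point 5.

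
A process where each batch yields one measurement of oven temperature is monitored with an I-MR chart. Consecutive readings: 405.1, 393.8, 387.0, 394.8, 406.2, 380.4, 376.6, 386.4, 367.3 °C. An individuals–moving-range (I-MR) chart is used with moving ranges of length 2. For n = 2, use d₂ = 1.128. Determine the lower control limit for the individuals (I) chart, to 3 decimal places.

X̄ = (405.1 + 393.8 + 387.0 + 394.8 + 406.2 + 380.4 + 376.6 + 386.4 + 367.3) / 9 = 388.6222
Moving ranges: 11.3, 6.8, 7.8, 11.4, 25.8, 3.8, 9.8, 19.1; M̄R̄ = 95.8000 / 8 = 11.9750
LCL = X̄ − 3·M̄R̄/d₂ = 388.6222 − 3 × 11.9750 / 1.128 = 356.7738

356.774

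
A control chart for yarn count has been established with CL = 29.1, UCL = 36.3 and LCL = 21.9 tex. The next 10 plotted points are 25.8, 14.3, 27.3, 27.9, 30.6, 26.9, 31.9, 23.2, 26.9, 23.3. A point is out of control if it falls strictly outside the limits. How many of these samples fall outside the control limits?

1

Compare each point to [21.9, 36.3]: sample 2 = 14.3 < LCL.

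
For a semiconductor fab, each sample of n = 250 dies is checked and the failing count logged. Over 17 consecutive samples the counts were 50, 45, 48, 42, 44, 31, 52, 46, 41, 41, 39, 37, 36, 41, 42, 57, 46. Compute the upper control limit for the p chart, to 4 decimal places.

p̄ = Σdᵢ / (k·n) = 738 / (17 × 250) = 0.17365
UCL = p̄ + 3·√(p̄(1−p̄)/n) = 0.17365 + 3 × √(0.17365×0.82635/250) = 0.17365 + 3 × 0.02396 = 0.24552

0.2455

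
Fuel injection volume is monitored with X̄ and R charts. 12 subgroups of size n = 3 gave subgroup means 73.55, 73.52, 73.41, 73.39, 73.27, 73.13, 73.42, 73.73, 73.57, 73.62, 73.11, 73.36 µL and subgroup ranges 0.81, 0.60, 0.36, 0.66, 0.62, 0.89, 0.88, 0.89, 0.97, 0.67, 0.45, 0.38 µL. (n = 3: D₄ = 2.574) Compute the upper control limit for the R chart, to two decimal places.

1.75

R̄ = (0.81 + 0.60 + 0.36 + 0.66 + 0.62 + 0.89 + 0.88 + 0.89 + 0.97 + 0.67 + 0.45 + 0.38) / 12 = 8.1800 / 12 = 0.6817
UCL_R = D₄·R̄ = 2.574 × 0.6817 = 1.7546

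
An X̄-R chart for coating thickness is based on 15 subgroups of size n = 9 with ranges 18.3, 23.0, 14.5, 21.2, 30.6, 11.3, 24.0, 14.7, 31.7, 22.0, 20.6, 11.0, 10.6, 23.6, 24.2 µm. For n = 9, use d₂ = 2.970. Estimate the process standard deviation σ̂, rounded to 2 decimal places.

R̄ = (18.3 + 23.0 + 14.5 + 21.2 + 30.6 + 11.3 + 24.0 + 14.7 + 31.7 + 22.0 + 20.6 + 11.0 + 10.6 + 23.6 + 24.2) / 15 = 20.0867
σ̂ = R̄ / d₂ = 20.0867 / 2.970 = 6.7632

6.76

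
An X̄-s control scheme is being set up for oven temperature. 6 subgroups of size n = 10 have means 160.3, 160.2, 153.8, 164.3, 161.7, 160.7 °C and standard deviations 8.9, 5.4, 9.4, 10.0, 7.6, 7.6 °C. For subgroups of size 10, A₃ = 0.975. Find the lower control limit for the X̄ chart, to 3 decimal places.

152.220

X̄̄ = (160.3 + 160.2 + 153.8 + 164.3 + 161.7 + 160.7) / 6 = 160.1667
s̄ = (8.9 + 5.4 + 9.4 + 10.0 + 7.6 + 7.6) / 6 = 8.1500
LCL = X̄̄ − A₃·s̄ = 160.1667 − 0.975 × 8.1500 = 152.2204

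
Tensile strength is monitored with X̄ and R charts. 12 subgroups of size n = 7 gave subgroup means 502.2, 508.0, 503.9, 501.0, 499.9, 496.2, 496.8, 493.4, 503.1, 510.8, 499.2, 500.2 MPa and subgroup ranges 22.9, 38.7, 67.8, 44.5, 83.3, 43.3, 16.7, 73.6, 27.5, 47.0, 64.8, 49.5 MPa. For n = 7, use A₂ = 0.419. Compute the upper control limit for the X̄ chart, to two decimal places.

521.46

X̄̄ = (502.2 + 508.0 + 503.9 + 501.0 + 499.9 + 496.2 + 496.8 + 493.4 + 503.1 + 510.8 + 499.2 + 500.2) / 12 = 6014.7000 / 12 = 501.2250
R̄ = (22.9 + 38.7 + 67.8 + 44.5 + 83.3 + 43.3 + 16.7 + 73.6 + 27.5 + 47.0 + 64.8 + 49.5) / 12 = 579.6000 / 12 = 48.3000
UCL = X̄̄ + A₂·R̄ = 501.2250 + 0.419 × 48.3000 = 521.4627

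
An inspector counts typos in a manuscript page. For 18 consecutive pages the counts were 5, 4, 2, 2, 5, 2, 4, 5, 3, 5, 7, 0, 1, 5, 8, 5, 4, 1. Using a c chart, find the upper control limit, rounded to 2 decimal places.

9.61

c̄ = (5 + 4 + 2 + 2 + 5 + 2 + 4 + 5 + 3 + 5 + 7 + 0 + 1 + 5 + 8 + 5 + 4 + 1) / 18 = 68 / 18 = 3.7778
UCL = c̄ + 3√c̄ = 3.7778 + 3 × √3.7778 = 3.7778 + 3 × 1.9437 = 9.6087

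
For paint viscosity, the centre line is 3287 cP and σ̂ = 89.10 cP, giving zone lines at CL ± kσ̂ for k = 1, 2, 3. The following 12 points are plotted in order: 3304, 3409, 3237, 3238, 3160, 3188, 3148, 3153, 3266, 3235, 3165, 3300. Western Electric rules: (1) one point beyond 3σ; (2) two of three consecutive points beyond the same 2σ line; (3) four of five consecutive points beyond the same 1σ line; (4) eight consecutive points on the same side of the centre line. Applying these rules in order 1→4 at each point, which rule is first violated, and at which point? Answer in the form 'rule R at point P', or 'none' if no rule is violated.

Zone of each point (C = within 1σ̂, B = 1σ̂–2σ̂, A = 2σ̂–3σ̂, * = beyond 3σ̂; sign = side of CL): 1:+C, 2:+B, 3:-C, 4:-C, 5:-B, 6:-B, 7:-B, 8:-B, 9:-C, 10:-C, 11:-B, 12:+C
Rule 3 (four of five consecutive points beyond the same 1σ limit) is satisfied at point 8.

rule 3 at point 8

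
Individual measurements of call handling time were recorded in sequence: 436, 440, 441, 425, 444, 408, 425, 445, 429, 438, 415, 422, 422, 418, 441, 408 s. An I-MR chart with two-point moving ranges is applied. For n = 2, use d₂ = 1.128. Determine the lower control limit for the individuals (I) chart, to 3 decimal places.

388.137

X̄ = (436 + 440 + 441 + 425 + 444 + 408 + 425 + 445 + 429 + 438 + 415 + 422 + 422 + 418 + 441 + 408) / 16 = 428.5625
Moving ranges: 4, 1, 16, 19, 36, 17, 20, 16, 9, 23, 7, 0, 4, 23, 33; M̄R̄ = 228.0000 / 15 = 15.2000
LCL = X̄ − 3·M̄R̄/d₂ = 428.5625 − 3 × 15.2000 / 1.128 = 388.1370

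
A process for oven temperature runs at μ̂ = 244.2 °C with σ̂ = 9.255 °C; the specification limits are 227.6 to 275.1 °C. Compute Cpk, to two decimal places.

Cpu = (USL − μ̂) / (3σ̂) = (275.1 − 244.2) / (3 × 9.255) = 1.1129; Cpl = (μ̂ − LSL) / (3σ̂) = (244.2 − 227.6) / (3 × 9.255) = 0.5979; Cpk = min(Cpu, Cpl) = 0.5979

0.60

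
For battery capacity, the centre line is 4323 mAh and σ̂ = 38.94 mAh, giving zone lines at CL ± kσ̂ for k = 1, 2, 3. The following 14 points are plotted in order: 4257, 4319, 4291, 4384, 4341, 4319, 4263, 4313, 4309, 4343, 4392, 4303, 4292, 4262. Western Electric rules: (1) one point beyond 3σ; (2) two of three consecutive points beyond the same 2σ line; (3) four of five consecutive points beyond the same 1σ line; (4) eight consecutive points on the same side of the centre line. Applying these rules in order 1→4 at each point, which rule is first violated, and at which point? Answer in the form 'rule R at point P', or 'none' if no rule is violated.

none

Zone of each point (C = within 1σ̂, B = 1σ̂–2σ̂, A = 2σ̂–3σ̂, * = beyond 3σ̂; sign = side of CL): 1:-B, 2:-C, 3:-C, 4:+B, 5:+C, 6:-C, 7:-B, 8:-C, 9:-C, 10:+C, 11:+B, 12:-C, 13:-C, 14:-B
No rule fires across all 14 points.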